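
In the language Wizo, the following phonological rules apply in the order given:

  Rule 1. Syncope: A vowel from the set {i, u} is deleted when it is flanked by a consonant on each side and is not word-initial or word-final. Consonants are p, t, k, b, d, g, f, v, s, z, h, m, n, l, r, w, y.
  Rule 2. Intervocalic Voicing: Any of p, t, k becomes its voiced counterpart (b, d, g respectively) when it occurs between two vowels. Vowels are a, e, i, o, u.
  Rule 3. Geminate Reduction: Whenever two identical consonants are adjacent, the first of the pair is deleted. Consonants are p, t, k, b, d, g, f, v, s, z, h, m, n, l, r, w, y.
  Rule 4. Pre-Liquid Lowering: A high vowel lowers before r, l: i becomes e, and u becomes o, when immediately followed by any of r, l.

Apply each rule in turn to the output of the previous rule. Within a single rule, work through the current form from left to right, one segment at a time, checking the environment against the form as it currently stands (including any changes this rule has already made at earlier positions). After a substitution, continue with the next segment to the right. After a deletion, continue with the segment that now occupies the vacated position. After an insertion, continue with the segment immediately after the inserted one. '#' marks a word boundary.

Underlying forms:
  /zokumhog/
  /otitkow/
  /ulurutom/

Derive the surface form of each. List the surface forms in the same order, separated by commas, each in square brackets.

[zokmhog], [otkow], [olrtom]

/zokumhog/:
  Rule 1 Syncope: [zokumhog] → [zokmhog]
  Rule 2 Intervocalic Voicing: no change — [zokmhog]
  Rule 3 Geminate Reduction: no change — [zokmhog]
  Rule 4 Pre-Liquid Lowering: no change — [zokmhog]
/otitkow/:
  Rule 1 Syncope: [otitkow] → [ottkow]
  Rule 2 Intervocalic Voicing: no change — [ottkow]
  Rule 3 Geminate Reduction: [ottkow] → [otkow]
  Rule 4 Pre-Liquid Lowering: no change — [otkow]
/ulurutom/:
  Rule 1 Syncope: [ulurutom] → [ulrtom]
  Rule 2 Intervocalic Voicing: no change — [ulrtom]
  Rule 3 Geminate Reduction: no change — [ulrtom]
  Rule 4 Pre-Liquid Lowering: [ulrtom] → [olrtom]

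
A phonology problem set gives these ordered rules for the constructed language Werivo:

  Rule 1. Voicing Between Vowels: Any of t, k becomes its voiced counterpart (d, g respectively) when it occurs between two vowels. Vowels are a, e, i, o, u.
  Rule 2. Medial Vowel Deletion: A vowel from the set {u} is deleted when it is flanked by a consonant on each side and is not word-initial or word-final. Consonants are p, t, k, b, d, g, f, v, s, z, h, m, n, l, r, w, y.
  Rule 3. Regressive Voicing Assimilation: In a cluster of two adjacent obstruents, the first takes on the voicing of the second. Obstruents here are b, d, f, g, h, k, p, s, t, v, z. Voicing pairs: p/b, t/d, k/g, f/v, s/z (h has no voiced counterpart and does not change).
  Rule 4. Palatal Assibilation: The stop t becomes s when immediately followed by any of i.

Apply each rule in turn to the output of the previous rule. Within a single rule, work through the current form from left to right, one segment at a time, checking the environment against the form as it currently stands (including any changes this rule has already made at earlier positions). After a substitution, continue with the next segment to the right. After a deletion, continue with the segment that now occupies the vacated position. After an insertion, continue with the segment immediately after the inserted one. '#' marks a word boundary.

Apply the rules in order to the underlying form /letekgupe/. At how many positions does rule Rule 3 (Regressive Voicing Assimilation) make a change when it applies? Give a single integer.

2

Rule 1 Voicing Between Vowels: [letekgupe] → [ledekgupe]
Rule 2 Medial Vowel Deletion: [ledekgupe] → [ledekgpe]
Rule 3 Regressive Voicing Assimilation: [ledekgpe] → [ledegkpe]
Rule 4 Palatal Assibilation: no change — [ledegkpe]
Rule Rule 3 changed 2 position(s).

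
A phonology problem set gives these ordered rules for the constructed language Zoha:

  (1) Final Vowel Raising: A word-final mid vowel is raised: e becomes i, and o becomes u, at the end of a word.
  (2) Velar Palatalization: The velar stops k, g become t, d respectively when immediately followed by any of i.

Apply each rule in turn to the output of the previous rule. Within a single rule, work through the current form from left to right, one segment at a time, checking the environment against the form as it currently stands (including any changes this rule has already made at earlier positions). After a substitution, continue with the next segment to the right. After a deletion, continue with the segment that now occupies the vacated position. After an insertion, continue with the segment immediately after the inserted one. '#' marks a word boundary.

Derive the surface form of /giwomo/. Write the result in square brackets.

[diwomu]

(1) Final Vowel Raising: [giwomo] → [giwomu]
(2) Velar Palatalization: [giwomu] → [diwomu]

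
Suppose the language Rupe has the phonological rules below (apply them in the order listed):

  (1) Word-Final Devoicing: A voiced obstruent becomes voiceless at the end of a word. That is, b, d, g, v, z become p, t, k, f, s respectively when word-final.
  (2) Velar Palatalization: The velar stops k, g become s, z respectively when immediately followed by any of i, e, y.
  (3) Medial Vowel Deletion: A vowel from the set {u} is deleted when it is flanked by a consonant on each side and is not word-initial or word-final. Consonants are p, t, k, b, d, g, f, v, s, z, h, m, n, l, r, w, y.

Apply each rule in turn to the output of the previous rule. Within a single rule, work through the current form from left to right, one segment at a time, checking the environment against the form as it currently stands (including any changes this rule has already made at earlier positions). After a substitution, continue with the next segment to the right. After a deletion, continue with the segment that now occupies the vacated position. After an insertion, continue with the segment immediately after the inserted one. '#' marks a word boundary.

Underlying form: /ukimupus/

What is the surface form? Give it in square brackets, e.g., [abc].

[usimps]

(1) Word-Final Devoicing: no change — [ukimupus]
(2) Velar Palatalization: [ukimupus] → [usimupus]
(3) Medial Vowel Deletion: [usimupus] → [usimps]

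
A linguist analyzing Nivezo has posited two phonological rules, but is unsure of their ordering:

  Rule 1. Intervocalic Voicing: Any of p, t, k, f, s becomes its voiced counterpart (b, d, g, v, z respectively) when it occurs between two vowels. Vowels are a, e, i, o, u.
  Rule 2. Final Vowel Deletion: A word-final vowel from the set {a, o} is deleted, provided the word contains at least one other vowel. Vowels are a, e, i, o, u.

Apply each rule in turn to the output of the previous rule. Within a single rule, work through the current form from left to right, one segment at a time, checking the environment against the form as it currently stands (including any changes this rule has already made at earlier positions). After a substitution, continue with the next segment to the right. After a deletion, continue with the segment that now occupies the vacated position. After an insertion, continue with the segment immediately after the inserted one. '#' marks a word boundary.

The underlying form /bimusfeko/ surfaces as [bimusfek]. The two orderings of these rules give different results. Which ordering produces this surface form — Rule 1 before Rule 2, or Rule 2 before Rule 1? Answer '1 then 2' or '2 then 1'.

2 then 1

Order 1 then 2:
  1 Intervocalic Voicing: [bimusfeko] → [bimusfego]
  2 Final Vowel Deletion: [bimusfego] → [bimusfeg]
  result: [bimusfeg]
Order 2 then 1:
  2 Final Vowel Deletion: [bimusfeko] → [bimusfek]
  1 Intervocalic Voicing: no change — [bimusfek]
  result: [bimusfek]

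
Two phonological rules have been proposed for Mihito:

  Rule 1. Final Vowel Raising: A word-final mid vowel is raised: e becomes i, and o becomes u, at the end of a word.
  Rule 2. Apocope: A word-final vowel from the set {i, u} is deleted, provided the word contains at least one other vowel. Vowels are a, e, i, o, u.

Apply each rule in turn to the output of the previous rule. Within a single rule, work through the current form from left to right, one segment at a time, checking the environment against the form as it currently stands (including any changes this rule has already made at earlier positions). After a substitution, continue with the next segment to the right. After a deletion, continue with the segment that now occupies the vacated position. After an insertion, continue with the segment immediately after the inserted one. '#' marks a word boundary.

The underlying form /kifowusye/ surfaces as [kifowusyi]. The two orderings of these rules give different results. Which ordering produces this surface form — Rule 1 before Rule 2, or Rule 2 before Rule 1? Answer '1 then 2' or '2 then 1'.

Order 1 then 2:
  1 Final Vowel Raising: [kifowusye] → [kifowusyi]
  2 Apocope: [kifowusyi] → [kifowusy]
  result: [kifowusy]
Order 2 then 1:
  2 Apocope: no change — [kifowusye]
  1 Final Vowel Raising: [kifowusye] → [kifowusyi]
  result: [kifowusyi]

2 then 1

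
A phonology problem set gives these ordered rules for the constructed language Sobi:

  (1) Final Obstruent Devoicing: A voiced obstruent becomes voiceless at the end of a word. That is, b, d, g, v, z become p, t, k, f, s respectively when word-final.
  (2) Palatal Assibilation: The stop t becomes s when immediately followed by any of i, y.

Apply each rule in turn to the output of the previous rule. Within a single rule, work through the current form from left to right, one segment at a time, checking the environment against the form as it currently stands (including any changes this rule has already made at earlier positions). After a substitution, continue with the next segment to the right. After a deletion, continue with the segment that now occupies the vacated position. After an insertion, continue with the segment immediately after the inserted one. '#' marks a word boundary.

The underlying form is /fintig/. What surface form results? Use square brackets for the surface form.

[finsik]

(1) Final Obstruent Devoicing: [fintig] → [fintik]
(2) Palatal Assibilation: [fintik] → [finsik]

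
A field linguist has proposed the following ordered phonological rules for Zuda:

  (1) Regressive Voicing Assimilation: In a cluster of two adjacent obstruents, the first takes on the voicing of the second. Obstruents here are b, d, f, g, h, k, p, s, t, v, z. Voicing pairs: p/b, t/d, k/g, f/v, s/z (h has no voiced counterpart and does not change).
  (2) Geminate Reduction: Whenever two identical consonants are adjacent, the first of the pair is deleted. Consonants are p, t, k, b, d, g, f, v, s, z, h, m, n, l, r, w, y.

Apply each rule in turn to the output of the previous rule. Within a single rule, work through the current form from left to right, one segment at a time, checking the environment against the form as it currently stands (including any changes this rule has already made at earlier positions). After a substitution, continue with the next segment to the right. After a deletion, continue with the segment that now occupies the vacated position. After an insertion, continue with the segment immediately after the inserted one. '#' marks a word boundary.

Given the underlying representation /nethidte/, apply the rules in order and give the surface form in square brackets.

(1) Regressive Voicing Assimilation: [nethidte] → [nethitte]
(2) Geminate Reduction: [nethitte] → [nethite]

[nethite]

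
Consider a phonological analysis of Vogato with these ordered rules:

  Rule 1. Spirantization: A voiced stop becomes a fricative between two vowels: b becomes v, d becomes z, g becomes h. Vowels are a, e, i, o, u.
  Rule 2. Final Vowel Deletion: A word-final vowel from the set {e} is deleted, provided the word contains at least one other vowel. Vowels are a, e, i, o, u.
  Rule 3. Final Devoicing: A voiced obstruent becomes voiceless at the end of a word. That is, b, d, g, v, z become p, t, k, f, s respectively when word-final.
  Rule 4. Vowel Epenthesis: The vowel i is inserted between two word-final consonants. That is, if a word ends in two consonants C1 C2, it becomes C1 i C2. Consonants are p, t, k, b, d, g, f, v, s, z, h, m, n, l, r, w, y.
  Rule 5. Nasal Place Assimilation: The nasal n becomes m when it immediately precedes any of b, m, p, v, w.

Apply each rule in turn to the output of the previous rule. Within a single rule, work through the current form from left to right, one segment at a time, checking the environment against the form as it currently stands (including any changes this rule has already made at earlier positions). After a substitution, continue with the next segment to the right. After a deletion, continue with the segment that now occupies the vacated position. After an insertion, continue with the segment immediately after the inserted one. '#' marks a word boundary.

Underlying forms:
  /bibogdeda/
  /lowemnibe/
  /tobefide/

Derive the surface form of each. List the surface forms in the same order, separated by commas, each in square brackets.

/bibogdeda/:
  Rule 1 Spirantization: [bibogdeda] → [bivogdeza]
  Rule 2 Final Vowel Deletion: no change — [bivogdeza]
  Rule 3 Final Devoicing: no change — [bivogdeza]
  Rule 4 Vowel Epenthesis: no change — [bivogdeza]
  Rule 5 Nasal Place Assimilation: no change — [bivogdeza]
/lowemnibe/:
  Rule 1 Spirantization: [lowemnibe] → [lowemnive]
  Rule 2 Final Vowel Deletion: [lowemnive] → [lowemniv]
  Rule 3 Final Devoicing: [lowemniv] → [lowemnif]
  Rule 4 Vowel Epenthesis: no change — [lowemnif]
  Rule 5 Nasal Place Assimilation: no change — [lowemnif]
/tobefide/:
  Rule 1 Spirantization: [tobefide] → [tovefize]
  Rule 2 Final Vowel Deletion: [tovefize] → [tovefiz]
  Rule 3 Final Devoicing: [tovefiz] → [tovefis]
  Rule 4 Vowel Epenthesis: no change — [tovefis]
  Rule 5 Nasal Place Assimilation: no change — [tovefis]

[bivogdeza], [lowemnif], [tovefis]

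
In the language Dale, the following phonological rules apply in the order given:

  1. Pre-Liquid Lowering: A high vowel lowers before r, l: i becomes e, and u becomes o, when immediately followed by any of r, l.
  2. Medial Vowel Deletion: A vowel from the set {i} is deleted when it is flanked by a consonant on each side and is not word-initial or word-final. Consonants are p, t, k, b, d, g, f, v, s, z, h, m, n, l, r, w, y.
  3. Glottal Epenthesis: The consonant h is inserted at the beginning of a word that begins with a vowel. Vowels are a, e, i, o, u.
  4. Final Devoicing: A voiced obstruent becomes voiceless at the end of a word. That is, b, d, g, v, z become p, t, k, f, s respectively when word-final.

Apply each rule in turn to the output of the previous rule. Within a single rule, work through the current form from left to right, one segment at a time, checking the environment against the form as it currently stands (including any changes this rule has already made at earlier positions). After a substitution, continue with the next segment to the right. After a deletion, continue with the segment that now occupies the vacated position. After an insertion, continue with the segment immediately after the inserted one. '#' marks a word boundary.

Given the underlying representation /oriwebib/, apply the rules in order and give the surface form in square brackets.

1 Pre-Liquid Lowering: no change — [oriwebib]
2 Medial Vowel Deletion: [oriwebib] → [orwebb]
3 Glottal Epenthesis: [orwebb] → [horwebb]
4 Final Devoicing: [horwebb] → [horwebp]

[horwebp]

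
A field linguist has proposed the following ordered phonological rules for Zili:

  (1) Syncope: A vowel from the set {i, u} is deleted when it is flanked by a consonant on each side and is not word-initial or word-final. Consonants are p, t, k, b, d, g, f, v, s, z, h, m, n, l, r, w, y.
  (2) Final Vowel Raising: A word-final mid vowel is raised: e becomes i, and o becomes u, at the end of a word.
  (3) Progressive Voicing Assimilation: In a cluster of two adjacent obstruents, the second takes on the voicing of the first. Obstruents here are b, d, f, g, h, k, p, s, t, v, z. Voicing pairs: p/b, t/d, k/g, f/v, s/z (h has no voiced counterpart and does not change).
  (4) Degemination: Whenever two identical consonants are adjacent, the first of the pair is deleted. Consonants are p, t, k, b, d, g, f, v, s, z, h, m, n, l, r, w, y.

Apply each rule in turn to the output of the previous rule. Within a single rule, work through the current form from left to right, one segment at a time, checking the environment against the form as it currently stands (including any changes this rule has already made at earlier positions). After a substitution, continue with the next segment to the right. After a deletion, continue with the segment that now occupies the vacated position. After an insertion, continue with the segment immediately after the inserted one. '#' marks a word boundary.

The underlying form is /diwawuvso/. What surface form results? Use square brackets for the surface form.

(1) Syncope: [diwawuvso] → [dwawvso]
(2) Final Vowel Raising: [dwawvso] → [dwawvsu]
(3) Progressive Voicing Assimilation: [dwawvsu] → [dwawvzu]
(4) Degemination: no change — [dwawvzu]

[dwawvzu]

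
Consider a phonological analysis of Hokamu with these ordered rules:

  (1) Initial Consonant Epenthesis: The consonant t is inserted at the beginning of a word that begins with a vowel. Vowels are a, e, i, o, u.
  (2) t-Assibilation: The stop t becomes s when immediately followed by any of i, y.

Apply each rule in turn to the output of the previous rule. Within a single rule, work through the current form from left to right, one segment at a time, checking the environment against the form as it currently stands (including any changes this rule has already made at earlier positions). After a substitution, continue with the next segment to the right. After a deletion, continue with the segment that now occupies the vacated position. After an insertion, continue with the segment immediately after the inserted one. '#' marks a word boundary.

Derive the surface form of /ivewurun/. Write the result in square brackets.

[sivewurun]

(1) Initial Consonant Epenthesis: [ivewurun] → [tivewurun]
(2) t-Assibilation: [tivewurun] → [sivewurun]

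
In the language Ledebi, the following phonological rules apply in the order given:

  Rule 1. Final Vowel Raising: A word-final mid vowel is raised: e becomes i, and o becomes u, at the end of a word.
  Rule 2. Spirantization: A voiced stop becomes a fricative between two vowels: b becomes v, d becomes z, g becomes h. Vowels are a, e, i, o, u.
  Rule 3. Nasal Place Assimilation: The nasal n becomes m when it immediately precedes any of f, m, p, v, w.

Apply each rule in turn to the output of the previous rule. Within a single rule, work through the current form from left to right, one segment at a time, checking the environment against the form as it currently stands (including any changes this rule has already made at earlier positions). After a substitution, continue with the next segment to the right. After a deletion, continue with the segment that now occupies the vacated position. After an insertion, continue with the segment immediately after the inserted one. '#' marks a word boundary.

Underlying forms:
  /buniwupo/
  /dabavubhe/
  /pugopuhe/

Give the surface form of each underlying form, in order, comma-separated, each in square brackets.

[buniwupu], [davavubhi], [puhopuhi]

/buniwupo/:
  Rule 1 Final Vowel Raising: [buniwupo] → [buniwupu]
  Rule 2 Spirantization: no change — [buniwupu]
  Rule 3 Nasal Place Assimilation: no change — [buniwupu]
/dabavubhe/:
  Rule 1 Final Vowel Raising: [dabavubhe] → [dabavubhi]
  Rule 2 Spirantization: [dabavubhi] → [davavubhi]
  Rule 3 Nasal Place Assimilation: no change — [davavubhi]
/pugopuhe/:
  Rule 1 Final Vowel Raising: [pugopuhe] → [pugopuhi]
  Rule 2 Spirantization: [pugopuhi] → [puhopuhi]
  Rule 3 Nasal Place Assimilation: no change — [puhopuhi]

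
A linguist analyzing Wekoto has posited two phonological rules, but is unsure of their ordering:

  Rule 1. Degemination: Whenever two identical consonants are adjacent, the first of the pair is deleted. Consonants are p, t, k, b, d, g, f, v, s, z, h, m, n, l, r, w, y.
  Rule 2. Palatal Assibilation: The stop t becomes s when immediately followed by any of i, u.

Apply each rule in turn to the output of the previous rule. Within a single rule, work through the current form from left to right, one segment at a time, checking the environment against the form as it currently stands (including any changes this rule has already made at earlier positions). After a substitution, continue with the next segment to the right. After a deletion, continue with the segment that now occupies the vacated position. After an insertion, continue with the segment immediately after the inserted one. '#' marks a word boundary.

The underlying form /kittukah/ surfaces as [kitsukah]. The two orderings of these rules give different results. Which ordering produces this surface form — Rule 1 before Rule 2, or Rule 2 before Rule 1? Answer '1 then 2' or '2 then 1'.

2 then 1

Order 1 then 2:
  1 Degemination: [kittukah] → [kitukah]
  2 Palatal Assibilation: [kitukah] → [kisukah]
  result: [kisukah]
Order 2 then 1:
  2 Palatal Assibilation: [kittukah] → [kitsukah]
  1 Degemination: no change — [kitsukah]
  result: [kitsukah]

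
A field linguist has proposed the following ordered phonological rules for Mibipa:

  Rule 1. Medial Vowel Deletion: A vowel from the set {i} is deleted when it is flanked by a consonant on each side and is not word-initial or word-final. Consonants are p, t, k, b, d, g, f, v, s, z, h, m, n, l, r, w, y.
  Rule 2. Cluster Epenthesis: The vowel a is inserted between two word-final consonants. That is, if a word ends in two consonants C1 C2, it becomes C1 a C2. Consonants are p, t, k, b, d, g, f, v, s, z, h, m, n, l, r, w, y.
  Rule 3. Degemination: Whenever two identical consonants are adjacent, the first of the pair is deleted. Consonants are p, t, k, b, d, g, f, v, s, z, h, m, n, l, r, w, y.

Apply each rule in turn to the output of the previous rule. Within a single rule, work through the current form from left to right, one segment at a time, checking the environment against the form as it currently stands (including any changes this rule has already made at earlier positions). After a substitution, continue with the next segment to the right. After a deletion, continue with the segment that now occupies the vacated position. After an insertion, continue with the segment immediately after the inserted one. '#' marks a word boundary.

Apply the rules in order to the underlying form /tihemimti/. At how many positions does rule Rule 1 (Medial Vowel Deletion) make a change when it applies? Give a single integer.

Rule 1 Medial Vowel Deletion: [tihemimti] → [themmti]
Rule 2 Cluster Epenthesis: no change — [themmti]
Rule 3 Degemination: [themmti] → [themti]
Rule Rule 1 changed 2 position(s).

2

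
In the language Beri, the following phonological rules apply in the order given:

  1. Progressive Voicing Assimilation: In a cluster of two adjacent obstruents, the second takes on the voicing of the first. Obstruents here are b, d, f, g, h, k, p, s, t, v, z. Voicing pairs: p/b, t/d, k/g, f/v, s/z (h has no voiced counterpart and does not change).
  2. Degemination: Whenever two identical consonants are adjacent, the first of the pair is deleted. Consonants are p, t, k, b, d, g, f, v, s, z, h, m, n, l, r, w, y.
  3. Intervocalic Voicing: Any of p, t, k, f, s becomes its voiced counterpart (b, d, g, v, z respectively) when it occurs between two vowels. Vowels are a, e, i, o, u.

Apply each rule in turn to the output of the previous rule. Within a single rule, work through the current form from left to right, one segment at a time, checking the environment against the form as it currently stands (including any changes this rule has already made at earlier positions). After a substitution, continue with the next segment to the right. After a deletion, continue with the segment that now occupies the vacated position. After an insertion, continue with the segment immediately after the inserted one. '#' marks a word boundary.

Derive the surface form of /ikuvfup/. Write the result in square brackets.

1 Progressive Voicing Assimilation: [ikuvfup] → [ikuvvup]
2 Degemination: [ikuvvup] → [ikuvup]
3 Intervocalic Voicing: [ikuvup] → [iguvup]

[iguvup]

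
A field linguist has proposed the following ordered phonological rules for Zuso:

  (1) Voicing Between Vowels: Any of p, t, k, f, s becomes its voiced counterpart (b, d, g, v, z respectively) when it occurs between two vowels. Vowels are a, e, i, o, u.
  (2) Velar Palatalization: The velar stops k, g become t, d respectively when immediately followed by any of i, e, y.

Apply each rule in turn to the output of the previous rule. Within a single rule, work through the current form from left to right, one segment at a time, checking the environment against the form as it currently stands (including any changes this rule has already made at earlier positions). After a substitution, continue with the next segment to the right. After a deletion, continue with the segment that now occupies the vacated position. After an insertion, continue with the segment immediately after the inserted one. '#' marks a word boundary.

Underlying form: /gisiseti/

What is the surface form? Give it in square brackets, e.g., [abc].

(1) Voicing Between Vowels: [gisiseti] → [gizizedi]
(2) Velar Palatalization: [gizizedi] → [dizizedi]

[dizizedi]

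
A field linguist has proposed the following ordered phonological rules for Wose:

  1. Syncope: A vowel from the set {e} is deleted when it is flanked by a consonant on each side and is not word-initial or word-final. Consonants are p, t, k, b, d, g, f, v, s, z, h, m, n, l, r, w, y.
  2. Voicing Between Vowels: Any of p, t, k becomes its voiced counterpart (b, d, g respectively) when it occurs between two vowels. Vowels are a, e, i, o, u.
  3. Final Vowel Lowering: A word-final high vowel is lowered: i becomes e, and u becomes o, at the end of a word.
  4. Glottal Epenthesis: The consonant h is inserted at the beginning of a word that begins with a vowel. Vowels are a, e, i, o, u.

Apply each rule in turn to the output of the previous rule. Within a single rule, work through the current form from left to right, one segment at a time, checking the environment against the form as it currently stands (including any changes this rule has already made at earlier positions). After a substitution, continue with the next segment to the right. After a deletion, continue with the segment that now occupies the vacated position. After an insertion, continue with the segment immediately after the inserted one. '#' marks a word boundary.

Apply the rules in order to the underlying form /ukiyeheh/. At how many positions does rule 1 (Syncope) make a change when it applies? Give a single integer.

1 Syncope: [ukiyeheh] → [ukiyhh]
2 Voicing Between Vowels: [ukiyhh] → [ugiyhh]
3 Final Vowel Lowering: no change — [ugiyhh]
4 Glottal Epenthesis: [ugiyhh] → [hugiyhh]
Rule 1 changed 2 position(s).

2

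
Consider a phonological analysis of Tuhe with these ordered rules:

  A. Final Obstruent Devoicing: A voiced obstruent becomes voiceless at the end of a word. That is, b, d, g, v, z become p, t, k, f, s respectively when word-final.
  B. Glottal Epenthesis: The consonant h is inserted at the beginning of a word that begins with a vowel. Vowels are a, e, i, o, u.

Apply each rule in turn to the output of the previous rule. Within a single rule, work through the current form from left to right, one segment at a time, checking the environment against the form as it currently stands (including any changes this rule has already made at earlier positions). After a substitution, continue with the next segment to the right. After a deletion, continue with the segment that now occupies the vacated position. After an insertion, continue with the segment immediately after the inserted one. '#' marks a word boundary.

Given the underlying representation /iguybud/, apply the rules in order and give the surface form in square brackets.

[higuybut]

A Final Obstruent Devoicing: [iguybud] → [iguybut]
B Glottal Epenthesis: [iguybut] → [higuybut]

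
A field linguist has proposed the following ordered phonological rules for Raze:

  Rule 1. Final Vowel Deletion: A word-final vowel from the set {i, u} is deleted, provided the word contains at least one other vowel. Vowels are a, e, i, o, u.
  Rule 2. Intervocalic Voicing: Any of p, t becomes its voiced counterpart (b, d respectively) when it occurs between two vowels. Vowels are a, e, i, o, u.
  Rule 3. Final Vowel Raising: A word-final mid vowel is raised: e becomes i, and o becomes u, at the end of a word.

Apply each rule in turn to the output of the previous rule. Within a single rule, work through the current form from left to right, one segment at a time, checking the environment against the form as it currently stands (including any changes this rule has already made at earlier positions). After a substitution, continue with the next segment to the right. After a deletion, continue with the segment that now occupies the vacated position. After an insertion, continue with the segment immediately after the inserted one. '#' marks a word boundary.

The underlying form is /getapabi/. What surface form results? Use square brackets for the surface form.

Rule 1 Final Vowel Deletion: [getapabi] → [getapab]
Rule 2 Intervocalic Voicing: [getapab] → [gedabab]
Rule 3 Final Vowel Raising: no change — [gedabab]

[gedabab]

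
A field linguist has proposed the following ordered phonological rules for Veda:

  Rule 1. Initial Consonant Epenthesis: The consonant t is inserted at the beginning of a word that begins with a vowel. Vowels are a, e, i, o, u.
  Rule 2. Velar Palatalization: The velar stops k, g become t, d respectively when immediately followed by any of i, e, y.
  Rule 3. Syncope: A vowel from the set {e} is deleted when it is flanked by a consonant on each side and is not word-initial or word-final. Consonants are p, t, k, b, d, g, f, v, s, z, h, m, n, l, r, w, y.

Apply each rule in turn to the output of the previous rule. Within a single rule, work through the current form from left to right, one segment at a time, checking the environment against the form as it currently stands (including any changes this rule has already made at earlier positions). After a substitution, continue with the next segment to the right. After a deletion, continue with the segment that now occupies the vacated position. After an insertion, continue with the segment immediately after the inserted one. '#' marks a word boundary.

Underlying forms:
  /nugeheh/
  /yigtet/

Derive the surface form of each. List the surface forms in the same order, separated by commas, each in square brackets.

/nugeheh/:
  Rule 1 Initial Consonant Epenthesis: no change — [nugeheh]
  Rule 2 Velar Palatalization: [nugeheh] → [nudeheh]
  Rule 3 Syncope: [nudeheh] → [nudhh]
/yigtet/:
  Rule 1 Initial Consonant Epenthesis: no change — [yigtet]
  Rule 2 Velar Palatalization: no change — [yigtet]
  Rule 3 Syncope: [yigtet] → [yigtt]

[nudhh], [yigtt]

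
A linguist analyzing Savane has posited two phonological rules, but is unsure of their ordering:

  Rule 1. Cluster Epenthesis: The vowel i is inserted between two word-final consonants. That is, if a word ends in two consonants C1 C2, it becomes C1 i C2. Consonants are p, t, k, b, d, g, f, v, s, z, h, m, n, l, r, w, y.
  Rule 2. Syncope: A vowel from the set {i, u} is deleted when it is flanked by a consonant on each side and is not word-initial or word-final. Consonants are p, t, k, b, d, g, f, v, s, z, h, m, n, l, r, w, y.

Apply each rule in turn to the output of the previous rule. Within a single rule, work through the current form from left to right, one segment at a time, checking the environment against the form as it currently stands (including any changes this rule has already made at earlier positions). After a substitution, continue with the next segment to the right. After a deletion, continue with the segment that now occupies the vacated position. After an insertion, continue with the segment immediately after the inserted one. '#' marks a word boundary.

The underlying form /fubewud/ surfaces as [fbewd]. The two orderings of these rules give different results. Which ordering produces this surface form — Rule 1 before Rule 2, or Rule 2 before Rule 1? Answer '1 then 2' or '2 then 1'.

Order 1 then 2:
  1 Cluster Epenthesis: no change — [fubewud]
  2 Syncope: [fubewud] → [fbewd]
  result: [fbewd]
Order 2 then 1:
  2 Syncope: [fubewud] → [fbewd]
  1 Cluster Epenthesis: [fbewd] → [fbewid]
  result: [fbewid]

1 then 2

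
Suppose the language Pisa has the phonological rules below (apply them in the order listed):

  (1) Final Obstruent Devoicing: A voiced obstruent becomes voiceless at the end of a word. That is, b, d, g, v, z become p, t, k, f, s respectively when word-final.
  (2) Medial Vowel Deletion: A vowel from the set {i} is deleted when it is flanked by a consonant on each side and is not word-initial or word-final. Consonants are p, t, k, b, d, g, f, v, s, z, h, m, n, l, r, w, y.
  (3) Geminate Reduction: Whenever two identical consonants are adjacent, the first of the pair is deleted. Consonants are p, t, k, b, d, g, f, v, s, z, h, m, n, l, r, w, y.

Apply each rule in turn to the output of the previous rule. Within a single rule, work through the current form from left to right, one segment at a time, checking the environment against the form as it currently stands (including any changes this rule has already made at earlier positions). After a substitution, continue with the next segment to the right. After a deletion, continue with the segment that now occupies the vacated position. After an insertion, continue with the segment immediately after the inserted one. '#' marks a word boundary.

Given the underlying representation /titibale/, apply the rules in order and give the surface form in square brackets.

[tbale]

(1) Final Obstruent Devoicing: no change — [titibale]
(2) Medial Vowel Deletion: [titibale] → [ttbale]
(3) Geminate Reduction: [ttbale] → [tbale]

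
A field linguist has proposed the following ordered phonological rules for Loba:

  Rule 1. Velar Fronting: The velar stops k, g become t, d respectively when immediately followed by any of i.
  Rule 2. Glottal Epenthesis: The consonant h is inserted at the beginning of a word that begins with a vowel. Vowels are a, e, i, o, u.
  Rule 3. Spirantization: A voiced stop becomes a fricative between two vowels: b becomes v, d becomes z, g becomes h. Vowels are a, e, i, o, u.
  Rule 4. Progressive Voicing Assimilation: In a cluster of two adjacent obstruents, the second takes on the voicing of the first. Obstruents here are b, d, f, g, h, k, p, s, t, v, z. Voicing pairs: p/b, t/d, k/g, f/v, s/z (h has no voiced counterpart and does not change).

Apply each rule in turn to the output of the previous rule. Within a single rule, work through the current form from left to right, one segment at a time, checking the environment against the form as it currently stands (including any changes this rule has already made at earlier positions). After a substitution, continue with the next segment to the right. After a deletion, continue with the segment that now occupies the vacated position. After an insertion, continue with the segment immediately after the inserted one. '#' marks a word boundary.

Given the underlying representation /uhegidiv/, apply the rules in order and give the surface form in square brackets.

[huheziziv]

Rule 1 Velar Fronting: [uhegidiv] → [uhedidiv]
Rule 2 Glottal Epenthesis: [uhedidiv] → [huhedidiv]
Rule 3 Spirantization: [huhedidiv] → [huheziziv]
Rule 4 Progressive Voicing Assimilation: no change — [huheziziv]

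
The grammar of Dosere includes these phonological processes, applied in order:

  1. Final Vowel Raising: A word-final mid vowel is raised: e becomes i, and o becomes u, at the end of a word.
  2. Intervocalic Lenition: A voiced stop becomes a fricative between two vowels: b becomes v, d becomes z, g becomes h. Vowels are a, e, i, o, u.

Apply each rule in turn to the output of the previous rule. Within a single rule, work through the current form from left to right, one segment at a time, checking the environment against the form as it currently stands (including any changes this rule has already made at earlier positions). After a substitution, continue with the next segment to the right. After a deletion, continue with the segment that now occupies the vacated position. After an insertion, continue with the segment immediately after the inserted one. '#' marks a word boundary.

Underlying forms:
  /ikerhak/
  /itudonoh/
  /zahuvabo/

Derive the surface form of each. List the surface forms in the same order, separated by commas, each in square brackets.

/ikerhak/:
  1 Final Vowel Raising: no change — [ikerhak]
  2 Intervocalic Lenition: no change — [ikerhak]
/itudonoh/:
  1 Final Vowel Raising: no change — [itudonoh]
  2 Intervocalic Lenition: [itudonoh] → [ituzonoh]
/zahuvabo/:
  1 Final Vowel Raising: [zahuvabo] → [zahuvabu]
  2 Intervocalic Lenition: [zahuvabu] → [zahuvavu]

[ikerhak], [ituzonoh], [zahuvavu]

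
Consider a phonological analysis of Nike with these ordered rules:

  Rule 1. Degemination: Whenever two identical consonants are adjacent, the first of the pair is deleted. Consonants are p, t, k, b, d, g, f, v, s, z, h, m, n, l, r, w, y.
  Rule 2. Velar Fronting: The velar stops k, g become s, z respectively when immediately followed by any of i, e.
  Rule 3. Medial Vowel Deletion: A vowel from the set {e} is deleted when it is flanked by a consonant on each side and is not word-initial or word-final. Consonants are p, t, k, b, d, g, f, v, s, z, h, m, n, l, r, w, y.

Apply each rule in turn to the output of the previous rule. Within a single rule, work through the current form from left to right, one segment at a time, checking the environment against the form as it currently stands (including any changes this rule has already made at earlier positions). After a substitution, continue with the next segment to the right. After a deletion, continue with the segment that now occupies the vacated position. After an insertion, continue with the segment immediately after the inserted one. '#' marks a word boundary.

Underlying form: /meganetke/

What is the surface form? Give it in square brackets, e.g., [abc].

Rule 1 Degemination: no change — [meganetke]
Rule 2 Velar Fronting: [meganetke] → [meganetse]
Rule 3 Medial Vowel Deletion: [meganetse] → [mgantse]

[mgantse]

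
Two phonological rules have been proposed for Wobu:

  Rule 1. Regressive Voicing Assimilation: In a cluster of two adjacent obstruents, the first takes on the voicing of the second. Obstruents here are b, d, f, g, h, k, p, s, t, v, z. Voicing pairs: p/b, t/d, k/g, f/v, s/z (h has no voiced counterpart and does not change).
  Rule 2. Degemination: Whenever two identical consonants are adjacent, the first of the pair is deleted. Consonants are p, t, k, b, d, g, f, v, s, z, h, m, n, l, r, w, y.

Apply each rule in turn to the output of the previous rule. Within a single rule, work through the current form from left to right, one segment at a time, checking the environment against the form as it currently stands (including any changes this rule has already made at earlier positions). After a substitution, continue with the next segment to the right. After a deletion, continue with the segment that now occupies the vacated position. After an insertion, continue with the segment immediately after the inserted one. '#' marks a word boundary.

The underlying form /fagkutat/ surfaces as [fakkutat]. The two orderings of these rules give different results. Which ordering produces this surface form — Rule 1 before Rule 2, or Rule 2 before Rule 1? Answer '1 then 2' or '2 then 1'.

2 then 1

Order 1 then 2:
  1 Regressive Voicing Assimilation: [fagkutat] → [fakkutat]
  2 Degemination: [fakkutat] → [fakutat]
  result: [fakutat]
Order 2 then 1:
  2 Degemination: no change — [fagkutat]
  1 Regressive Voicing Assimilation: [fagkutat] → [fakkutat]
  result: [fakkutat]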